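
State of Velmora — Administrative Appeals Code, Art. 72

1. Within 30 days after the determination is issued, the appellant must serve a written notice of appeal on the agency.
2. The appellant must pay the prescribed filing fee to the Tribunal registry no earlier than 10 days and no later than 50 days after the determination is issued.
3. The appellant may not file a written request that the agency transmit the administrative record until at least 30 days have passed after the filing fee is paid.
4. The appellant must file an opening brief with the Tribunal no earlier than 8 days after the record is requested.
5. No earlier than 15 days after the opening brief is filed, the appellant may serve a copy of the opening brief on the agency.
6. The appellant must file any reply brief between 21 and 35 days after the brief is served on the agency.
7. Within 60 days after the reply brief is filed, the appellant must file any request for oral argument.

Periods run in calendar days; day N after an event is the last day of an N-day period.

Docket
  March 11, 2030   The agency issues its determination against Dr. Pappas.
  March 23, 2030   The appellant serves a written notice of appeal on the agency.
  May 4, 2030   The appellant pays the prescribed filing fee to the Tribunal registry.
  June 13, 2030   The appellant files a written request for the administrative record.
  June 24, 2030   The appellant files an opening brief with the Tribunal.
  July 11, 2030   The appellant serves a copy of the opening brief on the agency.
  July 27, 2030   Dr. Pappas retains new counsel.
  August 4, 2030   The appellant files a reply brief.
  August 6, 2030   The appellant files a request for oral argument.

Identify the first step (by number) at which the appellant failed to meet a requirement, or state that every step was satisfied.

Step 2

(1) due by March 11, 2030 + 30 days = April 10, 2030; March 23, 2030 is within that limit.
(2) the permitted window runs from March 11, 2030 + 10 = March 21, 2030 to March 11, 2030 + 50 = April 30, 2030; done May 4, 2030 — 4 days after the window closed.
No need to go further; step 2 was not satisfied.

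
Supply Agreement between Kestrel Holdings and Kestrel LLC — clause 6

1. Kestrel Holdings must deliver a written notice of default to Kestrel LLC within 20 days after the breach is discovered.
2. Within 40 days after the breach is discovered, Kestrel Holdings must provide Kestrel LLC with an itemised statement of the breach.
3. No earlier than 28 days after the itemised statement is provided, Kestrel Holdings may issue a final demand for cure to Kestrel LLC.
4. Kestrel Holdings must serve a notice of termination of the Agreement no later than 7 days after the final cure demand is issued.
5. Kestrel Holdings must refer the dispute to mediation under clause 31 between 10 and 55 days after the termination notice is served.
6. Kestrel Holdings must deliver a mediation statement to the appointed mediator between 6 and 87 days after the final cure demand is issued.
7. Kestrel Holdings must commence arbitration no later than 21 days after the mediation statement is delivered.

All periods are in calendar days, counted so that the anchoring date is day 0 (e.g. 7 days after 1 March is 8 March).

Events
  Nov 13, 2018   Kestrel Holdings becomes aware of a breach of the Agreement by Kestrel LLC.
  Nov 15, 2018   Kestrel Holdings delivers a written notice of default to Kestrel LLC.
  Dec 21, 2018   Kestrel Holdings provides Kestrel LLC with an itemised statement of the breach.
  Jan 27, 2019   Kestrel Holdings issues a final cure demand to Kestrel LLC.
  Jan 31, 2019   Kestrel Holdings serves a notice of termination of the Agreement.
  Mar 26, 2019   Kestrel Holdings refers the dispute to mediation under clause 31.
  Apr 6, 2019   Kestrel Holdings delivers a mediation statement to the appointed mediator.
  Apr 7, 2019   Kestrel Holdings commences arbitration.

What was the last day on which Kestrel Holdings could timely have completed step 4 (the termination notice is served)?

Step 4 runs from Jan 27, 2019, when the final cure demand is issued. 7 days after Jan 27, 2019 is Feb 3, 2019.

Feb 3, 2019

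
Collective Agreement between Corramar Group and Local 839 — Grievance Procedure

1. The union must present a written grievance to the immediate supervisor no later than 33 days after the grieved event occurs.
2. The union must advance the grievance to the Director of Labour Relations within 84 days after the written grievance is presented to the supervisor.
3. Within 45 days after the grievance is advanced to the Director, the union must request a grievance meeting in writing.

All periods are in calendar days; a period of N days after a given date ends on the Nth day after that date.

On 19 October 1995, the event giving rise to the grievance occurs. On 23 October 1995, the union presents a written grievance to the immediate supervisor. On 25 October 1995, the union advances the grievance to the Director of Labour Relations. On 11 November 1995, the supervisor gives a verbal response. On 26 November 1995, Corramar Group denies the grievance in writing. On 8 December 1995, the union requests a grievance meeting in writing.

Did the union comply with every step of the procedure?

(1) due by 19 October 1995 + 33 days = 21 November 1995; 23 October 1995 is within that limit.
(2) due by 23 October 1995 + 84 days = 15 January 1996; 25 October 1995 is within that limit.
(3) due by 25 October 1995 + 45 days = 9 December 1995; done 8 December 1995 — timely.

Yes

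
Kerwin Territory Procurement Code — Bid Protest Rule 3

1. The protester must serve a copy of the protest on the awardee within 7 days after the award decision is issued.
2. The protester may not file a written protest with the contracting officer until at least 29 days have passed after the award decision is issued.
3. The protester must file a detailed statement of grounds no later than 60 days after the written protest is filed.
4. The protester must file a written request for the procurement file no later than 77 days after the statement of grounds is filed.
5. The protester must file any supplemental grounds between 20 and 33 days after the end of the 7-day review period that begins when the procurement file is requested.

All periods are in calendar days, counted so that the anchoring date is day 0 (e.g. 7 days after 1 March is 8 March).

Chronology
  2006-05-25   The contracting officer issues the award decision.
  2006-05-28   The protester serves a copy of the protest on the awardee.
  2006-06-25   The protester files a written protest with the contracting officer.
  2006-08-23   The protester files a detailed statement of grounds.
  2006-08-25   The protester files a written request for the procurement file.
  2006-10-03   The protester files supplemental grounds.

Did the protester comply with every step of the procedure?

Yes

Step 1 — counting 7 days from 2006-05-25 (when the award decision is issued) gives a deadline of 2006-06-01; done 2006-05-28 — timely.
Step 2 — must wait 29 days from 2006-05-25 (when the award decision is issued), so not before 2006-06-23; done 2006-06-25, after the minimum wait.
Step 3 — counting 60 days from 2006-06-25 (when the written protest is filed) gives a deadline of 2006-08-24; done 2006-08-23 — timely.
Step 4 — counting 77 days from 2006-08-23 (when the statement of grounds is filed) gives a deadline of 2006-11-08; 2006-08-25 is within that limit.
Step 5 — 20 and 33 days from 2006-09-01 (end of the 7-day review period, which began when the procurement file is requested on 2006-08-25) are 2006-09-21 and 2006-10-04 respectively; done 2006-10-03 — within the window.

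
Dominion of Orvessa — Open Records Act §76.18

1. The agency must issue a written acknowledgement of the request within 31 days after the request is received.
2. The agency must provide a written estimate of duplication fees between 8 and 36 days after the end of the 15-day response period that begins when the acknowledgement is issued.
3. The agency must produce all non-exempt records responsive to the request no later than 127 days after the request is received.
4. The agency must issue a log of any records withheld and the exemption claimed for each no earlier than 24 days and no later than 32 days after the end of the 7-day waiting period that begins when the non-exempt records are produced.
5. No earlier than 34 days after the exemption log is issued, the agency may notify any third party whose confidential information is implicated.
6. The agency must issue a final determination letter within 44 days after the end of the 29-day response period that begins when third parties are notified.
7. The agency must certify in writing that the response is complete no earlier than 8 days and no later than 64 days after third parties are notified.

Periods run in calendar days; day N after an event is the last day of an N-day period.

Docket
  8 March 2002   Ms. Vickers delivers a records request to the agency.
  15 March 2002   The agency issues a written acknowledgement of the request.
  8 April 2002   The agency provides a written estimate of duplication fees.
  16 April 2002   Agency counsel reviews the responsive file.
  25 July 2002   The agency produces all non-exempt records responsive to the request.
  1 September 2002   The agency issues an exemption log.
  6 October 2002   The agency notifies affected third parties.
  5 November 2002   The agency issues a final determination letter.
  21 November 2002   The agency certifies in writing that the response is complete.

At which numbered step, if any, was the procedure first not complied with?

(1) due by 8 March 2002 + 31 days = 8 April 2002; done 15 March 2002 — timely.
(2) the permitted window runs from 30 March 2002 + 8 = 7 April 2002 to 30 March 2002 + 36 = 5 May 2002; done 8 April 2002 — within the window.
(3) due by 8 March 2002 + 127 days = 13 July 2002; 25 July 2002 misses that deadline by 12 days.
That is the first point of non-compliance.

Step 3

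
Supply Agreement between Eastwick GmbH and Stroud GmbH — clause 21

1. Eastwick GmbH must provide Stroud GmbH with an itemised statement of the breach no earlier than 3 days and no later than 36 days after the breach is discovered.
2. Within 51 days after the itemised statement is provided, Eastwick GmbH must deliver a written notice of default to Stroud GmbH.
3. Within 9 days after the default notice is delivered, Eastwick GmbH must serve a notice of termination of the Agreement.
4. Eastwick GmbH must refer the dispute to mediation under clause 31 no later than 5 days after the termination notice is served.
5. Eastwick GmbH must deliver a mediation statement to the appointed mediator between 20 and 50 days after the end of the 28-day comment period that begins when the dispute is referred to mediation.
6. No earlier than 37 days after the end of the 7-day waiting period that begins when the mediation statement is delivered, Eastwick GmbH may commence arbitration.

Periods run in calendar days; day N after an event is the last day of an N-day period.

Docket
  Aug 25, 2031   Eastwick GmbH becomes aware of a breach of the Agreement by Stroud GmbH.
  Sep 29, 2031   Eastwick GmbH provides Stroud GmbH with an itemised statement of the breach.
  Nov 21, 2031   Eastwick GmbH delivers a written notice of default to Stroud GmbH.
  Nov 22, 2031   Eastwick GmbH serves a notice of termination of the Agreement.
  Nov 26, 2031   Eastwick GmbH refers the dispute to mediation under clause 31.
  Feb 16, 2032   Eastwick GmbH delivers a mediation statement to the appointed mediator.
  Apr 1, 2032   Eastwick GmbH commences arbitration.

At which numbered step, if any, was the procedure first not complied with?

Step 2

(1) the permitted window runs from Aug 25, 2031 + 3 = Aug 28, 2031 to Aug 25, 2031 + 36 = Sep 30, 2031; done Sep 29, 2031 — within the window.
(2) due by Sep 29, 2031 + 51 days = Nov 19, 2031; done Nov 21, 2031 — 2 days late.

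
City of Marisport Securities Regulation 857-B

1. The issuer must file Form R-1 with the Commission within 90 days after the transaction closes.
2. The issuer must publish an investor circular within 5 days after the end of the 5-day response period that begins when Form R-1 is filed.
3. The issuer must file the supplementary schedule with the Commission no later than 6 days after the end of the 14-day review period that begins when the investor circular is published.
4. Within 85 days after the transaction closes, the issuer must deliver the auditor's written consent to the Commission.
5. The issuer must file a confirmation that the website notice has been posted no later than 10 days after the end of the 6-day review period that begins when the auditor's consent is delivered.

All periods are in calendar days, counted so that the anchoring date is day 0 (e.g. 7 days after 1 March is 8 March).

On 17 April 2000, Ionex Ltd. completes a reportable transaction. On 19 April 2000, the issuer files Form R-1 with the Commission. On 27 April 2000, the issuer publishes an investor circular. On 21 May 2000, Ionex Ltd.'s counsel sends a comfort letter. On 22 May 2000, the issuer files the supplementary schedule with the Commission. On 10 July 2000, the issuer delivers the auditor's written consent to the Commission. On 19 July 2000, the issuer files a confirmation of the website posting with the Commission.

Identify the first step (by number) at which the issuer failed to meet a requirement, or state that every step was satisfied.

Step 3

Step 1: 90 days after 17 April 2000 (when the transaction closes) is 16 July 2000; completed 19 April 2000, before the deadline.
Step 2: 5 days after 24 April 2000 (end of the 5-day response period, which began when Form R-1 is filed on 19 April 2000) is 29 April 2000; 27 April 2000 is within that limit.
Step 3: 6 days after 11 May 2000 (end of the 14-day review period, which began when the investor circular is published on 27 April 2000) is 17 May 2000; 22 May 2000 misses that deadline by 5 days.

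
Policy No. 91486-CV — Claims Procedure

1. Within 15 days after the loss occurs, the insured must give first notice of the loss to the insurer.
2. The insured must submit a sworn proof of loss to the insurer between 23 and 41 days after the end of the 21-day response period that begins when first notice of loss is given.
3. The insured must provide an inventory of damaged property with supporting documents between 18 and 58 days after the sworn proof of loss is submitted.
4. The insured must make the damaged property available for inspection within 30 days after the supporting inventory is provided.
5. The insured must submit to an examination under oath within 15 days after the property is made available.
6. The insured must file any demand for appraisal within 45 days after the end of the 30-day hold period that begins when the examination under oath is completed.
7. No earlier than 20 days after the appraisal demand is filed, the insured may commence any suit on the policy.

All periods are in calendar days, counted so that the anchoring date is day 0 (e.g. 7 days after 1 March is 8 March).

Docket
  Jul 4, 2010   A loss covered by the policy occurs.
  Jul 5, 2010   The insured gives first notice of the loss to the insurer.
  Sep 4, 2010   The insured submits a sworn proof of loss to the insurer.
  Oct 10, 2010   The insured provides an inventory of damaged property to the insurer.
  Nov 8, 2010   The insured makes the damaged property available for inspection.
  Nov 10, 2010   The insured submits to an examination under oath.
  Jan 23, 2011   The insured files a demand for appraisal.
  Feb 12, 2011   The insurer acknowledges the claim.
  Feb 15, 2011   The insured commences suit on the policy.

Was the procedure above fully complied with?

Step 1: 15 days after Jul 4, 2010 (when the loss occurs) is Jul 19, 2010; done Jul 5, 2010 — timely.
Step 2: the window is 23–41 days after Jul 26, 2010 (end of the 21-day response period, which began when first notice of loss is given on Jul 5, 2010), so Aug 18, 2010 through Sep 5, 2010; done Sep 4, 2010 — within the window.
Step 3: the window is 18–58 days after Sep 4, 2010 (when the sworn proof of loss is submitted), so Sep 22, 2010 through Nov 1, 2010; done Oct 10, 2010, which is between those dates.
Step 4: 30 days after Oct 10, 2010 (when the supporting inventory is provided) is Nov 9, 2010; Nov 8, 2010 is within that limit.
Step 5: 15 days after Nov 8, 2010 (when the property is made available) is Nov 23, 2010; done Nov 10, 2010 — timely.
Step 6: 45 days after Dec 10, 2010 (end of the 30-day hold period, which began when the examination under oath is completed on Nov 10, 2010) is Jan 24, 2011; done Jan 23, 2011 — timely.
Step 7: the earliest permitted date is 20 days after Jan 23, 2011 (when the appraisal demand is filed), i.e. Feb 12, 2011; Feb 15, 2011 is on or after that date.

Yes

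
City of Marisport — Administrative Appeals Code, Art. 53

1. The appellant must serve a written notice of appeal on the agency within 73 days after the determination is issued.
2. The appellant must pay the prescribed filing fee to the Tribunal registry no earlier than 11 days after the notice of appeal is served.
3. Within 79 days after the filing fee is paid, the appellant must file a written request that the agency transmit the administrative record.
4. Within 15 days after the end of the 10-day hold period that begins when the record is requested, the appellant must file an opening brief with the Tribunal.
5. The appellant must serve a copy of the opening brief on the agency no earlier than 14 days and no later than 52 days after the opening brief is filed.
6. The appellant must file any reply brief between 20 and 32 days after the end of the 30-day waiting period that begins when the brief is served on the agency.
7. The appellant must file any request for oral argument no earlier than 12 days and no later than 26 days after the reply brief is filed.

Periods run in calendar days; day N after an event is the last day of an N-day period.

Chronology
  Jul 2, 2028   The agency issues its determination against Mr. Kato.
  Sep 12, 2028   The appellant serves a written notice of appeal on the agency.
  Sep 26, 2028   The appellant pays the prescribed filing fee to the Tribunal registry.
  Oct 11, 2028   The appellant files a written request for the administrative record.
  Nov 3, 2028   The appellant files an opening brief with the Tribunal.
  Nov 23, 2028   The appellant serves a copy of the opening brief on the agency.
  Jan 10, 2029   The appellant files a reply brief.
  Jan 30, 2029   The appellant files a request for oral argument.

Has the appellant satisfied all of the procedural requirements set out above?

No

Step 1 — counting 73 days from Jul 2, 2028 (when the determination is issued) gives a deadline of Sep 13, 2028; completed Sep 12, 2028, before the deadline.
Step 2 — must wait 11 days from Sep 12, 2028 (when the notice of appeal is served), so not before Sep 23, 2028; done Sep 26, 2028 — permitted.
Step 3 — counting 79 days from Sep 26, 2028 (when the filing fee is paid) gives a deadline of Dec 14, 2028; completed Oct 11, 2028, before the deadline.
Step 4 — counting 15 days from Oct 21, 2028 (end of the 10-day hold period, which began when the record is requested on Oct 11, 2028) gives a deadline of Nov 5, 2028; Nov 3, 2028 is within that limit.
Step 5 — 14 and 52 days from Nov 3, 2028 (when the opening brief is filed) are Nov 17, 2028 and Dec 25, 2028 respectively; done Nov 23, 2028, which is between those dates.
Step 6 — 20 and 32 days from Dec 23, 2028 (end of the 30-day waiting period, which began when the brief is served on the agency on Nov 23, 2028) are Jan 12, 2029 and Jan 24, 2029 respectively; done Jan 10, 2029 — 2 days before the window opened.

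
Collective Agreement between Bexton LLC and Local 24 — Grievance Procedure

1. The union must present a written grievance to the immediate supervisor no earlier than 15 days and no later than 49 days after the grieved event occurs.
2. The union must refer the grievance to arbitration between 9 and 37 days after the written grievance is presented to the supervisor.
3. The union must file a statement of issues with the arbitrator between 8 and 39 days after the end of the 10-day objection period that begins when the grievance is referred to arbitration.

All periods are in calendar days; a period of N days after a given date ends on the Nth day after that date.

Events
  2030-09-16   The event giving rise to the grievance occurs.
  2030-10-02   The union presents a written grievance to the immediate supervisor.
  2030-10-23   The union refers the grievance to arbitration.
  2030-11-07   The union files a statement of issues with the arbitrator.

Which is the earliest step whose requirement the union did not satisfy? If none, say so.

Step 3

(1) the permitted window runs from 2030-09-16 + 15 = 2030-10-01 to 2030-09-16 + 49 = 2030-11-04; done 2030-10-02 — within the window.
(2) the permitted window runs from 2030-10-02 + 9 = 2030-10-11 to 2030-10-02 + 37 = 2030-11-08; done 2030-10-23 — within the window.
(3) the permitted window runs from 2030-11-02 + 8 = 2030-11-10 to 2030-11-02 + 39 = 2030-12-11; done 2030-11-07 — 3 days before the window opened.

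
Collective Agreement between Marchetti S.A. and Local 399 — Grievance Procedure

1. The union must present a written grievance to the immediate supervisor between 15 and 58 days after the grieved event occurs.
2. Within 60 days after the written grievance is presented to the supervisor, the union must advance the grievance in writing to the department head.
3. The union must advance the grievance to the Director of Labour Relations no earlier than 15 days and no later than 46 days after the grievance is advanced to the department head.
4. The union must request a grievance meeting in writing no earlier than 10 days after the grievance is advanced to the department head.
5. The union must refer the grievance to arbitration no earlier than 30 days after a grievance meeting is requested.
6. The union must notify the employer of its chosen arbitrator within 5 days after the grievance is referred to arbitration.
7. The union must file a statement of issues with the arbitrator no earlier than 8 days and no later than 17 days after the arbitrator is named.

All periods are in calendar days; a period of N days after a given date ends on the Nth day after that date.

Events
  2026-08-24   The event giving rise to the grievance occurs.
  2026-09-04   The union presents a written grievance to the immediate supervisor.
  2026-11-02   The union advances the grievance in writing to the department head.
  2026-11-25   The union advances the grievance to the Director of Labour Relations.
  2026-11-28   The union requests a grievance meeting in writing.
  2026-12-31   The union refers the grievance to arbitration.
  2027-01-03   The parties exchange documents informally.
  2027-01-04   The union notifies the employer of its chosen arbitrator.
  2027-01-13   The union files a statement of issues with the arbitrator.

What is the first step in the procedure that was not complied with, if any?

Step 1: the window is 15–58 days after 2026-08-24 (when the grieved event occurs), so 2026-09-08 through 2026-10-21; 2026-09-04 is 4 days too early.
The procedure was therefore not followed at step 1.

Step 1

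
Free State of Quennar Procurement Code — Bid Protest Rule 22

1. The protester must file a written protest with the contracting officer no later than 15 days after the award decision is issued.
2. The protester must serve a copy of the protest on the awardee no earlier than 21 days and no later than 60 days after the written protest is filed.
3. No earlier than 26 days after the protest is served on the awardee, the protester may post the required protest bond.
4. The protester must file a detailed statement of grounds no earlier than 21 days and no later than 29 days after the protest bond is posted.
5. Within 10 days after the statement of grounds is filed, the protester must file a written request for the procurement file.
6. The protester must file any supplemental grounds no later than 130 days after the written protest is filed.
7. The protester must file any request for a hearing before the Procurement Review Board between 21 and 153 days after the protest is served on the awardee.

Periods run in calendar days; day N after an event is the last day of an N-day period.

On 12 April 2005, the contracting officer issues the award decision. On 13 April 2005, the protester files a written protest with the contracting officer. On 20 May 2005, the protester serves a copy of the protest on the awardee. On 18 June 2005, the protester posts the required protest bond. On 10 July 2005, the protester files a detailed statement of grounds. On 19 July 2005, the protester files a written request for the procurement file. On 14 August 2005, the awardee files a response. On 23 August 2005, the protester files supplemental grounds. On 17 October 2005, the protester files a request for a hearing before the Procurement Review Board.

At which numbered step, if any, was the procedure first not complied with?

Step 1 — counting 15 days from 12 April 2005 (when the award decision is issued) gives a deadline of 27 April 2005; completed 13 April 2005, before the deadline.
Step 2 — 21 and 60 days from 13 April 2005 (when the written protest is filed) are 4 May 2005 and 12 June 2005 respectively; done 20 May 2005, which is between those dates.
Step 3 — must wait 26 days from 20 May 2005 (when the protest is served on the awardee), so not before 15 June 2005; 18 June 2005 is on or after that date.
Step 4 — 21 and 29 days from 18 June 2005 (when the protest bond is posted) are 9 July 2005 and 17 July 2005 respectively; done 10 July 2005 — within the window.
Step 5 — counting 10 days from 10 July 2005 (when the statement of grounds is filed) gives a deadline of 20 July 2005; done 19 July 2005 — timely.
Step 6 — counting 130 days from 13 April 2005 (when the written protest is filed) gives a deadline of 21 August 2005; done 23 August 2005 — 2 days late.
The analysis stops there.

Step 6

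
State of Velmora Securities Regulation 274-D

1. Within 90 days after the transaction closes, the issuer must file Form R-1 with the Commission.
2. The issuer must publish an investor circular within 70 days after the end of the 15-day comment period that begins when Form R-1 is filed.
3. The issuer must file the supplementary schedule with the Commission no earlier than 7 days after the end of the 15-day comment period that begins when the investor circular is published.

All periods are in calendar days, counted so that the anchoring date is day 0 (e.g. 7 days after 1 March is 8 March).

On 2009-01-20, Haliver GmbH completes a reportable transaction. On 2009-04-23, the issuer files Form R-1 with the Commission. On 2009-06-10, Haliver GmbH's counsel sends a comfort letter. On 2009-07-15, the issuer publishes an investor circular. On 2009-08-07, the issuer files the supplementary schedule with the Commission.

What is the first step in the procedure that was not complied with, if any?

Step 1: 90 days after 2009-01-20 (when the transaction closes) is 2009-04-20; 2009-04-23 misses that deadline by 3 days.

Step 1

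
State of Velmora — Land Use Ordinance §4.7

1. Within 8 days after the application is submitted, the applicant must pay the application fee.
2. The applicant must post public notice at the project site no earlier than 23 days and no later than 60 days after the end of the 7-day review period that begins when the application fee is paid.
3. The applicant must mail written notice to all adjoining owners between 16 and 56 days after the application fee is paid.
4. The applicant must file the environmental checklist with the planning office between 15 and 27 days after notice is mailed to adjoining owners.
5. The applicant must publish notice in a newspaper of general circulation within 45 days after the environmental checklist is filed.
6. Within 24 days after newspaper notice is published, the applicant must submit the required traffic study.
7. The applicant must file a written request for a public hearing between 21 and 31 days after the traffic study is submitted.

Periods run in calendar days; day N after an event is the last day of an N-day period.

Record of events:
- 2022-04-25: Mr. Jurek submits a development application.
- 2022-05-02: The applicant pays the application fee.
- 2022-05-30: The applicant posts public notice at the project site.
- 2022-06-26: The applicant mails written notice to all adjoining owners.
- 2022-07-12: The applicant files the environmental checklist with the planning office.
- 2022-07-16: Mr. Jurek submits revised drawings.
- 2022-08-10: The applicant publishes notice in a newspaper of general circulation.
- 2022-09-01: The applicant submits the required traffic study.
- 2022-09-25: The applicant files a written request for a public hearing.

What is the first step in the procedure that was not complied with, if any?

(1) due by 2022-04-25 + 8 days = 2022-05-03; 2022-05-02 is within that limit.
(2) the permitted window runs from 2022-05-09 + 23 = 2022-06-01 to 2022-05-09 + 60 = 2022-07-08; 2022-05-30 is 2 days too early.

Step 2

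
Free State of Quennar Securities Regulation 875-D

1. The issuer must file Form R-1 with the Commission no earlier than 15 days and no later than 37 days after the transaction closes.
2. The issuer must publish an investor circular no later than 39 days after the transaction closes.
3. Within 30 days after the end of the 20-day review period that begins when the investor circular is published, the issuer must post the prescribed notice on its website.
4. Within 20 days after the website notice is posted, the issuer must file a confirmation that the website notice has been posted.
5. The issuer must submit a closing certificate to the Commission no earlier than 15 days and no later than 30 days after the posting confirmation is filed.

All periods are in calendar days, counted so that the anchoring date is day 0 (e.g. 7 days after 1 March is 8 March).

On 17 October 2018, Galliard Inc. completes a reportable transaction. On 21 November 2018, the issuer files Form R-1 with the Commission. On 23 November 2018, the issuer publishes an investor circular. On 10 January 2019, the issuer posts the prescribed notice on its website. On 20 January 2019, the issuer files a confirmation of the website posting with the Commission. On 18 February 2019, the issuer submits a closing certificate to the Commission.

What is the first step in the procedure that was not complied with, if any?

None — every step was satisfied

Step 1 — 15 and 37 days from 17 October 2018 (when the transaction closes) are 1 November 2018 and 23 November 2018 respectively; 21 November 2018 falls inside that range.
Step 2 — counting 39 days from 17 October 2018 (when the transaction closes) gives a deadline of 25 November 2018; 23 November 2018 is within that limit.
Step 3 — counting 30 days from 13 December 2018 (end of the 20-day review period, which began when the investor circular is published on 23 November 2018) gives a deadline of 12 January 2019; 10 January 2019 is within that limit.
Step 4 — counting 20 days from 10 January 2019 (when the website notice is posted) gives a deadline of 30 January 2019; 20 January 2019 is within that limit.
Step 5 — 15 and 30 days from 20 January 2019 (when the posting confirmation is filed) are 4 February 2019 and 19 February 2019 respectively; 18 February 2019 falls inside that range.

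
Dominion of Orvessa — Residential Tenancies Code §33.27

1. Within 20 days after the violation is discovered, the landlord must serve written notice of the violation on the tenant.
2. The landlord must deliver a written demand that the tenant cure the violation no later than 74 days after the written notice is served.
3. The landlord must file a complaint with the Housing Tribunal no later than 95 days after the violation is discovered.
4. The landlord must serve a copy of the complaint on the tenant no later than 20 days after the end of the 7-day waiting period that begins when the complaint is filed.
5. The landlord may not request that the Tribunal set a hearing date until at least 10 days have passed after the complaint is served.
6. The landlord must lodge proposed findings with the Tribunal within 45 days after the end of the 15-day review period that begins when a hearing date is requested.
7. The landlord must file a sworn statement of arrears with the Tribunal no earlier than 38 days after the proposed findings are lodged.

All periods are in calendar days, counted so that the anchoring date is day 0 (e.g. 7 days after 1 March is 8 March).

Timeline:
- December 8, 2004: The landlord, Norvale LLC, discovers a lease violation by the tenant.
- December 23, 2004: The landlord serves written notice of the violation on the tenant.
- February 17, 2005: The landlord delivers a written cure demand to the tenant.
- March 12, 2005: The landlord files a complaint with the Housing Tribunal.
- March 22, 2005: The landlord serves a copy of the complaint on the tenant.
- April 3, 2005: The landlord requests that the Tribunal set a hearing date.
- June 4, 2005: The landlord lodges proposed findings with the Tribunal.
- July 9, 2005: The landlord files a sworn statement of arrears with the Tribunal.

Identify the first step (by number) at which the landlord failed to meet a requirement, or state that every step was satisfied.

Step 6

Step 1: 20 days after December 8, 2004 (when the violation is discovered) is December 28, 2004; December 23, 2004 is within that limit.
Step 2: 74 days after December 23, 2004 (when the written notice is served) is March 7, 2005; completed February 17, 2005, before the deadline.
Step 3: 95 days after December 8, 2004 (when the violation is discovered) is March 13, 2005; March 12, 2005 is within that limit.
Step 4: 20 days after March 19, 2005 (end of the 7-day waiting period, which began when the complaint is filed on March 12, 2005) is April 8, 2005; March 22, 2005 is within that limit.
Step 5: the earliest permitted date is 10 days after March 22, 2005 (when the complaint is served), i.e. April 1, 2005; April 3, 2005 is on or after that date.
Step 6: 45 days after April 18, 2005 (end of the 15-day review period, which began when a hearing date is requested on April 3, 2005) is June 2, 2005; not done until June 4, 2005, 2 days after the deadline.
No need to go further; step 6 was not satisfied.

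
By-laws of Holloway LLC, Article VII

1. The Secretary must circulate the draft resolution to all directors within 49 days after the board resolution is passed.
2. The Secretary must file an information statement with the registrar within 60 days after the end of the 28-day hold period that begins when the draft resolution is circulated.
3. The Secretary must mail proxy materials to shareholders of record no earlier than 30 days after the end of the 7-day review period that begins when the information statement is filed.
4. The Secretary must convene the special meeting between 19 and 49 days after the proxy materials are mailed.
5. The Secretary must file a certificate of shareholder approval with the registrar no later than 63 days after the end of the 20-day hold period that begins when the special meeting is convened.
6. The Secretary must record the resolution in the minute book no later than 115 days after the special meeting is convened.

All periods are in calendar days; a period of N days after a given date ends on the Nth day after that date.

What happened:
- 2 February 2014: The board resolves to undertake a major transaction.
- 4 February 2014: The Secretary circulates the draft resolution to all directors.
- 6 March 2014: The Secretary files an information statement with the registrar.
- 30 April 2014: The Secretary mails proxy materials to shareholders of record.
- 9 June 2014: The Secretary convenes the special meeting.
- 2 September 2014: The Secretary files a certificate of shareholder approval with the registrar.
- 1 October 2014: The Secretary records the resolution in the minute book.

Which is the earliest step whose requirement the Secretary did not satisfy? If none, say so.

Step 5

Step 1: 49 days after 2 February 2014 (when the board resolution is passed) is 23 March 2014; done 4 February 2014 — timely.
Step 2: 60 days after 4 March 2014 (end of the 28-day hold period, which began when the draft resolution is circulated on 4 February 2014) is 3 May 2014; completed 6 March 2014, before the deadline.
Step 3: the earliest permitted date is 30 days after 13 March 2014 (end of the 7-day review period, which began when the information statement is filed on 6 March 2014), i.e. 12 April 2014; 30 April 2014 is on or after that date.
Step 4: the window is 19–49 days after 30 April 2014 (when the proxy materials are mailed), so 19 May 2014 through 18 June 2014; done 9 June 2014, which is between those dates.
Step 5: 63 days after 29 June 2014 (end of the 20-day hold period, which began when the special meeting is convened on 9 June 2014) is 31 August 2014; done 2 September 2014 — 2 days late.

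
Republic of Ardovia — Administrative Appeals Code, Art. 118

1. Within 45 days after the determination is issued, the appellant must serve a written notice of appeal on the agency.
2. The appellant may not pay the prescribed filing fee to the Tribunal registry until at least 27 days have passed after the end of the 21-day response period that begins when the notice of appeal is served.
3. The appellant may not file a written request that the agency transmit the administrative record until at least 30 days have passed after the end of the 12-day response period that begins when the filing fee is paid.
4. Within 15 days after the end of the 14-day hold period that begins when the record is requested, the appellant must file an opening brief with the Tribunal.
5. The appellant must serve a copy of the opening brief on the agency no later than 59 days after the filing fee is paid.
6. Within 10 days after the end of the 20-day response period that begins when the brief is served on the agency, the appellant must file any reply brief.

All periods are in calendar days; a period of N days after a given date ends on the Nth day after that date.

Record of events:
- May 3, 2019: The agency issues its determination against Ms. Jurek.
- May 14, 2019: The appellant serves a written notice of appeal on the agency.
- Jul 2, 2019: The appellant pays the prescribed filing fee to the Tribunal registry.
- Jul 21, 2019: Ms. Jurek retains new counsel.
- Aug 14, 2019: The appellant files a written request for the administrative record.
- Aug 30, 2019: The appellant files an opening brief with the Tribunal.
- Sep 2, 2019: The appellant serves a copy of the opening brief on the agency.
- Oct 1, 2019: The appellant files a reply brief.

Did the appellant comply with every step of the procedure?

No

Step 1 — counting 45 days from May 3, 2019 (when the determination is issued) gives a deadline of Jun 17, 2019; completed May 14, 2019, before the deadline.
Step 2 — must wait 27 days from Jun 4, 2019 (end of the 21-day response period, which began when the notice of appeal is served on May 14, 2019), so not before Jul 1, 2019; done Jul 2, 2019, after the minimum wait.
Step 3 — must wait 30 days from Jul 14, 2019 (end of the 12-day response period, which began when the filing fee is paid on Jul 2, 2019), so not before Aug 13, 2019; done Aug 14, 2019 — permitted.
Step 4 — counting 15 days from Aug 28, 2019 (end of the 14-day hold period, which began when the record is requested on Aug 14, 2019) gives a deadline of Sep 12, 2019; Aug 30, 2019 is within that limit.
Step 5 — counting 59 days from Jul 2, 2019 (when the filing fee is paid) gives a deadline of Aug 30, 2019; not done until Sep 2, 2019, 3 days after the deadline.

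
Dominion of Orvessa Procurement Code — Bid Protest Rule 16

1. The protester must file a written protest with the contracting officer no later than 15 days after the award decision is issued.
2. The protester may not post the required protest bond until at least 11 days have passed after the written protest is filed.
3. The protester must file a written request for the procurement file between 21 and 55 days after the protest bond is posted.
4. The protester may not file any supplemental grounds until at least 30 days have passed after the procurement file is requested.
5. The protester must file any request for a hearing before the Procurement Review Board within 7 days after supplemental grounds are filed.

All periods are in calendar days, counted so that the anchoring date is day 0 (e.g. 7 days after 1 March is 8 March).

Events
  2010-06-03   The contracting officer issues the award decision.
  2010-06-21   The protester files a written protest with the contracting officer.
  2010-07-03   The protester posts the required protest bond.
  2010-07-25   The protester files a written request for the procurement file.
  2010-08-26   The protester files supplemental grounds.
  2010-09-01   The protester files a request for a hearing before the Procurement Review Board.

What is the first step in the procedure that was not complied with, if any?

Step 1 — counting 15 days from 2010-06-03 (when the award decision is issued) gives a deadline of 2010-06-18; done 2010-06-21 — 3 days late.
No need to go further; step 1 was not satisfied.

Step 1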